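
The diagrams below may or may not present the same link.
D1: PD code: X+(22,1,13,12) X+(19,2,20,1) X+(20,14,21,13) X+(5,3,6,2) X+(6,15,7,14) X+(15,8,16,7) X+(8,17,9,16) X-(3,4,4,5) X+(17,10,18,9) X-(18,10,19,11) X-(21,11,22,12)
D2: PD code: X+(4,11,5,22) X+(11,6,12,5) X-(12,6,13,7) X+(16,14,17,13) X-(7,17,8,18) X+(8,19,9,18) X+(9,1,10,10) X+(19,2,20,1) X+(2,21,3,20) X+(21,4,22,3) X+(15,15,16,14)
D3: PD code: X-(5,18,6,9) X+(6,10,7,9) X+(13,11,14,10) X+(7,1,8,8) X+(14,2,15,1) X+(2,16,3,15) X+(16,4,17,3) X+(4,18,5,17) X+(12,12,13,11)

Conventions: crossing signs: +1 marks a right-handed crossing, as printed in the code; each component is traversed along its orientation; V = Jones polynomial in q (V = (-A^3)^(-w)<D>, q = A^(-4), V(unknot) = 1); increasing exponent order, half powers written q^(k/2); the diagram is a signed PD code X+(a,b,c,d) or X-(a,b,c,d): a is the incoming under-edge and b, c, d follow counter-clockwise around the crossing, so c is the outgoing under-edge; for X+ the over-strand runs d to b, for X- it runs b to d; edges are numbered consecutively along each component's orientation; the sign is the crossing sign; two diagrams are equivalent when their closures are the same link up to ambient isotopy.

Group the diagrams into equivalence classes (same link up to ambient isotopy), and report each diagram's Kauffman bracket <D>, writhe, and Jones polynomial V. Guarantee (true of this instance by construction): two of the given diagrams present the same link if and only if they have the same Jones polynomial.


equivalence classes: {D1, D2, D3}
D1 (bracket A^-7 - A^-3 + A + A^9; 11 crossings at w = +5): V = -q^(3/2) - q^(7/2) + q^(9/2) - q^(11/2)
D2 (bracket A^-1 - A^3 + A^7 + A^15; 11 crossings at w = +7): V = -q^(3/2) - q^(7/2) + q^(9/2) - q^(11/2)
D3 (bracket A^-1 - A^3 + A^7 + A^15; 9 crossings at w = +7): V = -q^(3/2) - q^(7/2) + q^(9/2) - q^(11/2)
key observation: one V(q) for all 3 diagrams — one class (guaranteed)


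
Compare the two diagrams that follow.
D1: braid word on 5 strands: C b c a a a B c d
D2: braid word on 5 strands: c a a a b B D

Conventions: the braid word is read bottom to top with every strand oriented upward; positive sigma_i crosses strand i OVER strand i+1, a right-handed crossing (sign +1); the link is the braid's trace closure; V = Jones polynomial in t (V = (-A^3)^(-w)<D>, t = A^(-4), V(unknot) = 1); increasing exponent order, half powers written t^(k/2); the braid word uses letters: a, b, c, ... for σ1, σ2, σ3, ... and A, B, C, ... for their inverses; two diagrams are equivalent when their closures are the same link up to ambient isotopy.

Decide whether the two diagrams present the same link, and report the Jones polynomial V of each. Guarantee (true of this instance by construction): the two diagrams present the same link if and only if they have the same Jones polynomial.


equivalent: yes
V(D1) = -t^(1/2) - t^(3/2) - t^(5/2) + t^(9/2)  (w +5, c 9, <D> = -A^-3 + A^5 + A^9 + A^13)
V(D2) = -t^(1/2) - t^(3/2) - t^(5/2) + t^(9/2)  (w +3, c 7, <D> = -A^-9 + A^-1 + A^3 + A^7)
why: all 2 diagrams share one V(t), hence one class


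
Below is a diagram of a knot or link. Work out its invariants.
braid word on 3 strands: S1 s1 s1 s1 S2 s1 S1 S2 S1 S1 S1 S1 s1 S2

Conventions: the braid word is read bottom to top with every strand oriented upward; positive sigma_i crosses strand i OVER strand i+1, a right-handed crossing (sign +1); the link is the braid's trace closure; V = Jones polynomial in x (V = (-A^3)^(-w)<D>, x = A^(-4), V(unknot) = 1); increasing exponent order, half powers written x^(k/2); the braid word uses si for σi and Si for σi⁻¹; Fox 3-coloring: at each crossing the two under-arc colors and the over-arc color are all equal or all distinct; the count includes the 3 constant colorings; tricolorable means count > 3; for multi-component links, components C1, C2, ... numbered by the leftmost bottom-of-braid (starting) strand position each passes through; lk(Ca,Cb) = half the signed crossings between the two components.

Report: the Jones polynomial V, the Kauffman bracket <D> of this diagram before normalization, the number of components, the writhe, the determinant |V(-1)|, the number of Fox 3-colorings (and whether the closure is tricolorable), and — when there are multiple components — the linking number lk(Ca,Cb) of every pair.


V = x^-7 - 2x^-6 + 2x^-5 - 3x^-4 + 3x^-3 - 2x^-2 + 2x^-1
<D> = 2A^-8 - 2A^-4 + 3 - 3A^4 + 2A^8 - 2A^12 + A^16 (w = -4)
1 component over 14 crossings, w = -4
9 Fox colorings among 3^14, |V(-1)| = 15: tricolorable
why: V spans 6 powers of x: at least 6 crossings in any diagram


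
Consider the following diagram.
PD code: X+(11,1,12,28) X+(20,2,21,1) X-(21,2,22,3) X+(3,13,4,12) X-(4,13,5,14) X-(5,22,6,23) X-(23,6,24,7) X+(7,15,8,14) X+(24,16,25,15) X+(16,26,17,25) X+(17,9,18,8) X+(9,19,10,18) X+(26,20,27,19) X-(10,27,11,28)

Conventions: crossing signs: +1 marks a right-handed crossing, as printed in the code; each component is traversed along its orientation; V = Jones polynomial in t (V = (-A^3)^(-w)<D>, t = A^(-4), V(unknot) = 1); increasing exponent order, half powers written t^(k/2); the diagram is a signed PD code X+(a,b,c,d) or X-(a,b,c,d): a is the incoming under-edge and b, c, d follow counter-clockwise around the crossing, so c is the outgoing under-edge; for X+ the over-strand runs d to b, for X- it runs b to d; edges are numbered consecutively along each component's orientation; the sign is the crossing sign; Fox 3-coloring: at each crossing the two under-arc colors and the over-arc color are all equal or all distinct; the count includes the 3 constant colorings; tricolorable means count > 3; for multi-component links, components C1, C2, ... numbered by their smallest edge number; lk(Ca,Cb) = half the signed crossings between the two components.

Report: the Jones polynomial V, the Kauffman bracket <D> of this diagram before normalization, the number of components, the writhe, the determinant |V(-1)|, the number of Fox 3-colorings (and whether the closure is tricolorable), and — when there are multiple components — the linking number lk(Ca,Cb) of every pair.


Jones polynomial: V(t) = t - t^2 + 2t^3 - t^4 + t^5 - t^6
<D> = -A^-12 + A^-8 - A^-4 + 2 - A^4 + A^8; writhe +4
components 1, writhe +4 (14 crossings)
3-colorings: 3 of 3^14, det 7 — not tricolorable
note: det 7 = |V(-1)|; not divisible by 3, so not tricolorable


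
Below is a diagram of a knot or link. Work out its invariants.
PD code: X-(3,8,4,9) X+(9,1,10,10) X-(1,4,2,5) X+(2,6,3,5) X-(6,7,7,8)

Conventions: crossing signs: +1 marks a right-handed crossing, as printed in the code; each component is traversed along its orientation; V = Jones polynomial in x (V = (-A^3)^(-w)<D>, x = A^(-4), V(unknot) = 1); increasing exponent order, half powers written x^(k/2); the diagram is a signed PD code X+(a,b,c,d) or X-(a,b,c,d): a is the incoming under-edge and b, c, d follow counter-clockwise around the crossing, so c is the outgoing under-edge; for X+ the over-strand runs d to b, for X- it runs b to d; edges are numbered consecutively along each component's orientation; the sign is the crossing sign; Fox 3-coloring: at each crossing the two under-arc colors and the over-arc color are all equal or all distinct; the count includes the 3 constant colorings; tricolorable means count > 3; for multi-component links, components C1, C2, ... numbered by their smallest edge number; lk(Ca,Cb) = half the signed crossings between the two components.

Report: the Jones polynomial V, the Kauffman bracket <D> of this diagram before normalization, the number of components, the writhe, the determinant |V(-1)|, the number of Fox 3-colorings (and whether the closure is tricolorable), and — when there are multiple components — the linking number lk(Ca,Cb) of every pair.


V = 1
<D> = -A^-3 (w = -1)
1 component over 5 crossings, w = -1
3 Fox colorings among 3^5, |V(-1)| = 1: not tricolorable
why: w = -1 (over 5 crossings) is diagram-only; (-A^3)^(1) removes it from V


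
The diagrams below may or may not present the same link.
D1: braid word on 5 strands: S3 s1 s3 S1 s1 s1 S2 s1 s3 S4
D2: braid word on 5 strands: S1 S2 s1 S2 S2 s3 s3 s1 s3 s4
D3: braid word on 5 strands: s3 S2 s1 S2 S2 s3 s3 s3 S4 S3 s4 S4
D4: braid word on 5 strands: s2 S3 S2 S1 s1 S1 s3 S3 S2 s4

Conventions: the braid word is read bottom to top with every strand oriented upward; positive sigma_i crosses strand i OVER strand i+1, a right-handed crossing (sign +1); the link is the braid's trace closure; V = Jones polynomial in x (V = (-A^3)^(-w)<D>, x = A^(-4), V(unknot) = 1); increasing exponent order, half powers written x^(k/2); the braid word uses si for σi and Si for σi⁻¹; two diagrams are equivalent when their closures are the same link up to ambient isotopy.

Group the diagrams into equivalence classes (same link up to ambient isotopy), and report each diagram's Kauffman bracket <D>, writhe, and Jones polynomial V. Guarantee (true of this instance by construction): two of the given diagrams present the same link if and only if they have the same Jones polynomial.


grouping into links: {D1} | {D2, D3} | {D4}
V(D1) = x + x^3 - x^4  (w +2, c 10, <D> = -A^-10 + A^-6 + A^2)
D2 (bracket -A^-6 + A^-2 - A^2 + 3A^6 - A^10 + A^14 - A^18; 10 crossings at w = +2): V = -x^-3 + x^-2 - x^-1 + 3 - x + x^2 - x^3
D3 (bracket -A^-12 + A^-8 - A^-4 + 3 - A^4 + A^8 - A^12; 12 crossings at w = 0): V = -x^-3 + x^-2 - x^-1 + 3 - x + x^2 - x^3
D4 (bracket A^-6; 10 crossings at w = -2): V = 1
key observation: 3 values of V(x) split the 4 diagrams


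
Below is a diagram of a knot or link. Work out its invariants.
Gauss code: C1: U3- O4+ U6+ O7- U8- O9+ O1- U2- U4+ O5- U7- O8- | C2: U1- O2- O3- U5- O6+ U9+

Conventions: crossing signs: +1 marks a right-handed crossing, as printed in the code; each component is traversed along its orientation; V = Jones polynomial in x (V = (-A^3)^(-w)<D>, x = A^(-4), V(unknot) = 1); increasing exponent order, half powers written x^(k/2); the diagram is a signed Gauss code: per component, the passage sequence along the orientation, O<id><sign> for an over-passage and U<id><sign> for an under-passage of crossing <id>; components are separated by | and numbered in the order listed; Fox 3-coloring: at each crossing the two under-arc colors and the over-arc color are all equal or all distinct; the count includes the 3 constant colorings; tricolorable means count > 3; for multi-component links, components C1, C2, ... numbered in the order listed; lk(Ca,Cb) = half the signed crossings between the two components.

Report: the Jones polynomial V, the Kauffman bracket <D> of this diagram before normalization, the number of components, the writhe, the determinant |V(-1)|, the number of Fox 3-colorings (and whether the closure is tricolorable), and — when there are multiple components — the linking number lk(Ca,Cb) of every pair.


Jones polynomial: V(x) = -x^(-5/2) - x^(-1/2)
<D> = A^-7 + A; writhe -3
components 2, writhe -3 (9 crossings)
linking number lk(C1,C2) = -1
3-colorings: 3 of 3^9, det 2 — not tricolorable
note: span 2 respects span(V) <= c + mu - 1 = 10 for this 2-component diagram


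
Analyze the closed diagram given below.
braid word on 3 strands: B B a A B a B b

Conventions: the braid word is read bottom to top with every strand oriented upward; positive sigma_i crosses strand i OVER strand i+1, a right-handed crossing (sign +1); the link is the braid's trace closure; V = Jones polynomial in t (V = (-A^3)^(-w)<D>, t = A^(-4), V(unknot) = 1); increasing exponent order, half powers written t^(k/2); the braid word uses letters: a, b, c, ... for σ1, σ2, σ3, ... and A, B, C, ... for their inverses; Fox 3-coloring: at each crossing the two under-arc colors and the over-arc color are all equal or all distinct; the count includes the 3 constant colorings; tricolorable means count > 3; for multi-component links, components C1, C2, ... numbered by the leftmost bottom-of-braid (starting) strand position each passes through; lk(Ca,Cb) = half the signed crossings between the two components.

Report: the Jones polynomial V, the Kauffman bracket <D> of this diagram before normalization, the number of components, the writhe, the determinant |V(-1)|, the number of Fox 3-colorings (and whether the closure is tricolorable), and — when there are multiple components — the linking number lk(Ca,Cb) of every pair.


V(t) = -t^-4 + t^-3 + t^-1
bracket: A^-2 + A^6 - A^10, w = -2
1 component, writhe -2, over 8 crossings
det 3, colorings 9 of 3^8 — tricolorable
observation: the word shrinks to σ2⁻¹ σ2⁻¹ σ2⁻¹ σ1 after cancelling


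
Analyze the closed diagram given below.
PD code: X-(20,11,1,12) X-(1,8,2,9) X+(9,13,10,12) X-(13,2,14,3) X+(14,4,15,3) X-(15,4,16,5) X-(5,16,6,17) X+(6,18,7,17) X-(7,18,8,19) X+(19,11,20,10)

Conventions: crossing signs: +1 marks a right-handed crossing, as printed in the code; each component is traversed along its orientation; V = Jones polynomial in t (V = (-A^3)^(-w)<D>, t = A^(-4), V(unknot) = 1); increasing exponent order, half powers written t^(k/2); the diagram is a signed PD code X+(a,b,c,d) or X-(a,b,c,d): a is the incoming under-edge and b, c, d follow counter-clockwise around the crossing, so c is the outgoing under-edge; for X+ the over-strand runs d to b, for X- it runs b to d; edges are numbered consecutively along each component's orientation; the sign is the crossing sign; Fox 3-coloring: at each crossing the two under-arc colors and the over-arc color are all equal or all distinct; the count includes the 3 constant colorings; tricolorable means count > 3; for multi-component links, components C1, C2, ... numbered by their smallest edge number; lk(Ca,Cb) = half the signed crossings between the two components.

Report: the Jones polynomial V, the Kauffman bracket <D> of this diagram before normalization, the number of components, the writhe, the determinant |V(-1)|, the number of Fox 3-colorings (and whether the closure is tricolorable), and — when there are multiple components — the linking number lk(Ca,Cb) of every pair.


V(t) = -t^-4 + t^-3 + t^-1
bracket: A^-2 + A^6 - A^10, w = -2
1 component, writhe -2, over 10 crossings
det 3, colorings 9 of 3^10 — tricolorable
observation: |V(-1)| = 3: so tricolorable, since 3 divides 3


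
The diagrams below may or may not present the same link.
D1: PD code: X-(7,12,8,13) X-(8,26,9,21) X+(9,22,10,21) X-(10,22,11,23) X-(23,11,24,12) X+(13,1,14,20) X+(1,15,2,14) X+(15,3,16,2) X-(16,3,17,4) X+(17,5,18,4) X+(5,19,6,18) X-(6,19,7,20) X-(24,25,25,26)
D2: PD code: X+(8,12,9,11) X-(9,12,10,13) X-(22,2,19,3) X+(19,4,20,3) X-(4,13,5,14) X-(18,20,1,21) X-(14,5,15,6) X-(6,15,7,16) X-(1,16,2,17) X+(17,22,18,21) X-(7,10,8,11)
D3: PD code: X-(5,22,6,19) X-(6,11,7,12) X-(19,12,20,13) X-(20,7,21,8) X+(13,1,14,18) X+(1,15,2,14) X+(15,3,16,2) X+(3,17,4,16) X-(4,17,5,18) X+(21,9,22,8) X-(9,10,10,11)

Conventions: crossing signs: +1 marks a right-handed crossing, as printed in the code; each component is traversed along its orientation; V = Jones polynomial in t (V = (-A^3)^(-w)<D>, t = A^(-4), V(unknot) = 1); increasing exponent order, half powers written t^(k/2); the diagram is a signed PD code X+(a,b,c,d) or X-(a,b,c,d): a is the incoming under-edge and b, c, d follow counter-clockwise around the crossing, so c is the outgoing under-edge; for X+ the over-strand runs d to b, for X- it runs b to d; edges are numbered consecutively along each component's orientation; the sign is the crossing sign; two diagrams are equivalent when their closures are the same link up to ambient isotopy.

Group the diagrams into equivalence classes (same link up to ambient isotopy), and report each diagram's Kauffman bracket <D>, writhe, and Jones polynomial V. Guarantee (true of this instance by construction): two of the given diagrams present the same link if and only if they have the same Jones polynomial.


equivalence classes: {D1, D3} | {D2}
D1 (bracket -A^-17 + A^-13 - A^-9 + 2A^-5 + A^3; 13 crossings at w = -1): V = -t^(-3/2) - 2t^(1/2) + t^(3/2) - t^(5/2) + t^(7/2)
V(D2) = t^(-9/2) - t^(-5/2) - t^(-3/2) - t^(-1/2)  (w -5, c 11, <D> = A^-13 + A^-9 + A^-5 - A^3)
D3 (bracket -A^-17 + A^-13 - A^-9 + 2A^-5 + A^3; 11 crossings at w = -1): V = -t^(-3/2) - 2t^(1/2) + t^(3/2) - t^(5/2) + t^(7/2)
key observation: 2 values of V(t) split the 3 diagrams


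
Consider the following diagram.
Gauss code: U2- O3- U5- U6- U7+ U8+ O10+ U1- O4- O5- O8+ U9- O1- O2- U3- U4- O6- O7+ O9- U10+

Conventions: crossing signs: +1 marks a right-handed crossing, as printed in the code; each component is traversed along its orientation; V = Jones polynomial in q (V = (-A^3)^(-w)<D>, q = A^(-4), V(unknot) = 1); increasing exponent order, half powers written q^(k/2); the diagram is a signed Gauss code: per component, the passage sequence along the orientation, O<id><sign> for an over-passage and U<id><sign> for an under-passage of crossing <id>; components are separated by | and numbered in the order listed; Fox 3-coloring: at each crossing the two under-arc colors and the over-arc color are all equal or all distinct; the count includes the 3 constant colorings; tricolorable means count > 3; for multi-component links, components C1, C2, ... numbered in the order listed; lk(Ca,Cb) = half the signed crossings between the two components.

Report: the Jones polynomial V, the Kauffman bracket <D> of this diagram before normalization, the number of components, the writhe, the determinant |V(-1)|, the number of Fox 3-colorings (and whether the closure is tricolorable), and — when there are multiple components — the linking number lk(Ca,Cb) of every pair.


Jones polynomial: V(q) = -q^-6 + q^-5 - q^-4 + 2q^-3 - q^-2 + q^-1
<D> = A^-8 - A^-4 + 2 - A^4 + A^8 - A^12; writhe -4
components 1, writhe -4 (10 crossings)
3-colorings: 3 of 3^10, det 7 — not tricolorable
note: w = -4 shifts under R1 moves; the (-A^3)^(4) factor cancels that in V


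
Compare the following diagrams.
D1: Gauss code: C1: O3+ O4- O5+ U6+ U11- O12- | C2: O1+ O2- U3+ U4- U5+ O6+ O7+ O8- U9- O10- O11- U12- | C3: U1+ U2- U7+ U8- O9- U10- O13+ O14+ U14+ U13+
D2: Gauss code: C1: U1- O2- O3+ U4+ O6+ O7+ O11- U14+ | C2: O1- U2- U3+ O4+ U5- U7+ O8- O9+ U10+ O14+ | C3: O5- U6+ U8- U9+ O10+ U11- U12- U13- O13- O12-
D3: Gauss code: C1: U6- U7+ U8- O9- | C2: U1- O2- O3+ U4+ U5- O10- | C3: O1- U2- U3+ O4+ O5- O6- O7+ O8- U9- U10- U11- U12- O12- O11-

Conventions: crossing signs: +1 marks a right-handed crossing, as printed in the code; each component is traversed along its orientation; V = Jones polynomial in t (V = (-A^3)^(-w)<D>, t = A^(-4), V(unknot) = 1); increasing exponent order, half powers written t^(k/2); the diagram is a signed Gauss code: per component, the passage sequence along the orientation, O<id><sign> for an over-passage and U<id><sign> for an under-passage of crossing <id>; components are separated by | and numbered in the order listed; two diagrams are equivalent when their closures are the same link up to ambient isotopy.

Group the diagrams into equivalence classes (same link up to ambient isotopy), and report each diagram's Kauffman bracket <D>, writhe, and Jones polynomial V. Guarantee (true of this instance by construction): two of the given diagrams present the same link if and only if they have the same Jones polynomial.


grouping into links: {D1} | {D2} | {D3}
V(D1) = t^-3 + t^-2 + t^-1 + 1  (w 0, c 14, <D> = 1 + A^4 + A^8 + A^12)
V(D2) = 1 + t + t^2 + t^3  (w 0, c 14, <D> = A^-12 + A^-8 + A^-4 + 1)
V(D3) = t^-5 + 2t^-3 + t^-1  [12 crossings, <D> = A^-14 + 2A^-6 + A^2, w = -6]
why: comparing 3 Jones polynomials yields 3 groups


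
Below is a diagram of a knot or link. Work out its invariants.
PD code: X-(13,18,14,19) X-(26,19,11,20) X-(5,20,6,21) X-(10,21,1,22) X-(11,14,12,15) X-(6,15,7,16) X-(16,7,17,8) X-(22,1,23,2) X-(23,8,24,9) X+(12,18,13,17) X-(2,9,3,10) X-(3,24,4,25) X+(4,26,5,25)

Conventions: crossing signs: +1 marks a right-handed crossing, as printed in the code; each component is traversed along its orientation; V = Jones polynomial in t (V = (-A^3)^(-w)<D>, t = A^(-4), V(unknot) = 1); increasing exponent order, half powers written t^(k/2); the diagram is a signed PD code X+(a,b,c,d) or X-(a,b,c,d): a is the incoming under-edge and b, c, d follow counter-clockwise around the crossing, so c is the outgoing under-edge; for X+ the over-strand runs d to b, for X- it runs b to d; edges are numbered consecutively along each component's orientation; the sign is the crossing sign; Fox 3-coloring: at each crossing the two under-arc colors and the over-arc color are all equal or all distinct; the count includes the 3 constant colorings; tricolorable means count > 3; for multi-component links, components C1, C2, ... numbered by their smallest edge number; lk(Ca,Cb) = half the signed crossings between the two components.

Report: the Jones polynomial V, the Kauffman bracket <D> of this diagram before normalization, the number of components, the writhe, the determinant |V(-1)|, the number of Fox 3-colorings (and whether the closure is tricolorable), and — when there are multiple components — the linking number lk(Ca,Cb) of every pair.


Jones polynomial: V(t) = -t^(-17/2) + t^(-15/2) - t^(-13/2) + t^(-11/2) - t^(-9/2) - t^(-5/2)
<D> = A^-17 + A^-9 - A^-5 + A^-1 - A^3 + A^7; writhe -9
components 2, writhe -9 (13 crossings)
linking number lk(C1,C2) = -3
3-colorings: 9 of 3^13, det 6 — tricolorable
note: span 6 respects span(V) <= c + mu - 1 = 14 for this 2-component diagram


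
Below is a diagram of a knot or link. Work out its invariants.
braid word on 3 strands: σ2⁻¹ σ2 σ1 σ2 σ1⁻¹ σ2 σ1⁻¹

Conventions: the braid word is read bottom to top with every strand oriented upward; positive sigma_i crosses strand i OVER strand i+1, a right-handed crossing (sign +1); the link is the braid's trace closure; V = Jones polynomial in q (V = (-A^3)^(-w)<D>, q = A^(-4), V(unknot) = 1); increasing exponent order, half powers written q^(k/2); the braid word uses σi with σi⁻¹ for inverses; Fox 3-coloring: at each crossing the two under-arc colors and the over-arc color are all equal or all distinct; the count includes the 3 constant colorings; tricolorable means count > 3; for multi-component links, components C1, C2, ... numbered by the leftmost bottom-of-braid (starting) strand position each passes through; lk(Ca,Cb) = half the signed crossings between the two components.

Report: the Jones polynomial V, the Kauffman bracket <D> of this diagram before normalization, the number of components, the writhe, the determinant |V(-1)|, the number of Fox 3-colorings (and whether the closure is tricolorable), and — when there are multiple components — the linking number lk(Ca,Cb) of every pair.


Jones polynomial: V(q) = -q^(1/2) - q^(5/2)
<D> = A^-7 + A; writhe +1
components 2, writhe +1 (7 crossings)
linking number lk(C1,C2) = +1
3-colorings: 3 of 3^7, det 2 — not tricolorable
note: w = +1 shifts under R1 moves; the (-A^3)^(-1) factor cancels that in V


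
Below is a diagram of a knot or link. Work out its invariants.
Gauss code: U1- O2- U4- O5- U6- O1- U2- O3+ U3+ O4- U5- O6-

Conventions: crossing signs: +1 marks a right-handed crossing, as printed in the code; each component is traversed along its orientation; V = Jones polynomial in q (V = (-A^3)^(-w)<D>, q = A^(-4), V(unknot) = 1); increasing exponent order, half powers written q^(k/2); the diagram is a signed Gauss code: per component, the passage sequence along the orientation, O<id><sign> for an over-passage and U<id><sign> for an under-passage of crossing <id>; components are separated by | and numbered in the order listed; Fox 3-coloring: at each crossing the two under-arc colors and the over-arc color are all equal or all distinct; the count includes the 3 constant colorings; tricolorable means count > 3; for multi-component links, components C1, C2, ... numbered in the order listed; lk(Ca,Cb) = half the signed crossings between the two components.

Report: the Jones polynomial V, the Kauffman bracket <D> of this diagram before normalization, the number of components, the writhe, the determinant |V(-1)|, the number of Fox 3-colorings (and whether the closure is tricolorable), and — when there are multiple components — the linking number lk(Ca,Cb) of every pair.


V = -q^-7 + q^-6 - q^-5 + q^-4 + q^-2
<D> = A^-4 + A^4 - A^8 + A^12 - A^16 (w = -4)
1 component over 6 crossings, w = -4
3 Fox colorings among 3^6, |V(-1)| = 5: not tricolorable
why: w = -4 (over 6 crossings) is diagram-only; (-A^3)^(4) removes it from V


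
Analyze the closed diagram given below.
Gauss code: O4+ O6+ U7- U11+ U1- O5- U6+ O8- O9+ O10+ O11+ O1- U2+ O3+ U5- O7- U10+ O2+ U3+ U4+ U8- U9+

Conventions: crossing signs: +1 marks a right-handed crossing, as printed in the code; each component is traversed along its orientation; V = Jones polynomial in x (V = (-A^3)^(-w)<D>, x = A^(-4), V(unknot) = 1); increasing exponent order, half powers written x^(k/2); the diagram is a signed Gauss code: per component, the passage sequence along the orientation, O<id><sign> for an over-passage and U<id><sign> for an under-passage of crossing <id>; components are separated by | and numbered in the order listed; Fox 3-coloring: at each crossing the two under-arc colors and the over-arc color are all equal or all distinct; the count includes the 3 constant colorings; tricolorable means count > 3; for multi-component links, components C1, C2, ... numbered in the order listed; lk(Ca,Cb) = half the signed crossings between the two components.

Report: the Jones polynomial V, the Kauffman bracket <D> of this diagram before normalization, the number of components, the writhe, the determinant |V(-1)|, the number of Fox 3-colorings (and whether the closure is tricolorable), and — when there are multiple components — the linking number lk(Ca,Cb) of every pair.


V = x^-1 - 1 + 2x - 2x^2 + 2x^3 - 2x^4 + x^5
<D> = -A^-11 + 2A^-7 - 2A^-3 + 2A - 2A^5 + A^9 - A^13 (w = +3)
1 component over 11 crossings, w = +3
3 Fox colorings among 3^11, |V(-1)| = 11: not tricolorable
why: w = +3 (over 11 crossings) is diagram-only; (-A^3)^(-3) removes it from V


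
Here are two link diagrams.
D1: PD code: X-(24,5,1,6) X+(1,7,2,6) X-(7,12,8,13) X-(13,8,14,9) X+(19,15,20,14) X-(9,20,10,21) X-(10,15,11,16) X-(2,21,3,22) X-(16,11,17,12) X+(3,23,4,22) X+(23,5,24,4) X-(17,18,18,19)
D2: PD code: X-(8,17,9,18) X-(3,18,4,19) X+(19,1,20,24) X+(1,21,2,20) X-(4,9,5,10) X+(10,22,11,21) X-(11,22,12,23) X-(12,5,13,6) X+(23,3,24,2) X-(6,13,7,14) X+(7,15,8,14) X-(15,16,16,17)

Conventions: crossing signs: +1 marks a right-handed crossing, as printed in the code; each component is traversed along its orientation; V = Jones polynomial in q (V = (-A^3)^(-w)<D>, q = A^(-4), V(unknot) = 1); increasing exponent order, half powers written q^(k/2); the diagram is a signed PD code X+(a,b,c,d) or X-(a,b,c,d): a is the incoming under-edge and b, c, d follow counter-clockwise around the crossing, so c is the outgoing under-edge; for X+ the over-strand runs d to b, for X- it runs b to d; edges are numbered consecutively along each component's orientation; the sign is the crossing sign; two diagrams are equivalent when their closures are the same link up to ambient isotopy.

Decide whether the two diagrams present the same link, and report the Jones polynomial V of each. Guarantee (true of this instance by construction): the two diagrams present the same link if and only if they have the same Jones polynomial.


equivalent: no
D1 (bracket A^-8 - A^-4 + 2 - A^4 + A^8 - A^12; 12 crossings at w = -4): V = -q^-6 + q^-5 - q^-4 + 2q^-3 - q^-2 + q^-1
V(D2) = -q^-3 + q^-2 - q^-1 + 3 - q + q^2 - q^3  [12 crossings, <D> = -A^-18 + A^-14 - A^-10 + 3A^-6 - A^-2 + A^2 - A^6, w = -2]
observation: 2 values of V(q) split the 2 diagrams


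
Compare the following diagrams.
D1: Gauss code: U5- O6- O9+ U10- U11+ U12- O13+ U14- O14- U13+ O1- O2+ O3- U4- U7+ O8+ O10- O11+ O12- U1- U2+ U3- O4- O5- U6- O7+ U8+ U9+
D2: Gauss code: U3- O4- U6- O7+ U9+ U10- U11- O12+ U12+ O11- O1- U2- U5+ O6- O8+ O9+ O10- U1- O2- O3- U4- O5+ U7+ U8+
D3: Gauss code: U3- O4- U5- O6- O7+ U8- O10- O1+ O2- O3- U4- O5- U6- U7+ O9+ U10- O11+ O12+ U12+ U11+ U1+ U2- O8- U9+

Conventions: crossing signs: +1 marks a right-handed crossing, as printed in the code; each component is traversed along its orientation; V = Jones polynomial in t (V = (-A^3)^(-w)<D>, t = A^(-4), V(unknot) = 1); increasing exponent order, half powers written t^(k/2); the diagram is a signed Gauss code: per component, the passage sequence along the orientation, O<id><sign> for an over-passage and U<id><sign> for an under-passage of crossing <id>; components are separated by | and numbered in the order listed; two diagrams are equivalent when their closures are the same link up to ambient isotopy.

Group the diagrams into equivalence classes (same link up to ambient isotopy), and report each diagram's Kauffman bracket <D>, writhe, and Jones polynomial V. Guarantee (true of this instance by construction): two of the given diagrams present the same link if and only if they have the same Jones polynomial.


grouping into links: {D1, D2} | {D3}
V(D1) = t^-5 - 2t^-4 + 2t^-3 - 2t^-2 + 2t^-1 - 1 + t  (w -2, c 14, <D> = A^-10 - A^-6 + 2A^-2 - 2A^2 + 2A^6 - 2A^10 + A^14)
D2 (bracket A^-10 - A^-6 + 2A^-2 - 2A^2 + 2A^6 - 2A^10 + A^14; 12 crossings at w = -2): V = t^-5 - 2t^-4 + 2t^-3 - 2t^-2 + 2t^-1 - 1 + t
V(D3) = -t^-6 + t^-5 - t^-4 + 2t^-3 - t^-2 + t^-1  (w -2, c 12, <D> = A^-2 - A^2 + 2A^6 - A^10 + A^14 - A^18)
key observation: comparing 3 Jones polynomials yields 2 groups


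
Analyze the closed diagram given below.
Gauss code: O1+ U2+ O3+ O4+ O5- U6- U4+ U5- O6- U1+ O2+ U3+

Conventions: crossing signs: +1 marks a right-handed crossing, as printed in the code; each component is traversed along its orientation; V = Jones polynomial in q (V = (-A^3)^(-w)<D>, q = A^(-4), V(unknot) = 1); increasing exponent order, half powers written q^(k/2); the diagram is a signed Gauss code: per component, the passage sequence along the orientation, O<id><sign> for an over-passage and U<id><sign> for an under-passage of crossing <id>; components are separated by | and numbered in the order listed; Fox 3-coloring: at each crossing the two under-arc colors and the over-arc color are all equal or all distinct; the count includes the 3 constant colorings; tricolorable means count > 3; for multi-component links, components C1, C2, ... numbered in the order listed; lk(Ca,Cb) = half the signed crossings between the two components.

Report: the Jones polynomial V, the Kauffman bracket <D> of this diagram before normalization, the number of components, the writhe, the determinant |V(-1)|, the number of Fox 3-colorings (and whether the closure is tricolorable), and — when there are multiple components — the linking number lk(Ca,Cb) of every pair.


Jones polynomial: V(q) = q + q^3 - q^4
<D> = -A^-10 + A^-6 + A^2; writhe +2
components 1, writhe +2 (6 crossings)
3-colorings: 9 of 3^6, det 3 — tricolorable
note: |V(-1)| = 3: so tricolorable, since 3 divides 3


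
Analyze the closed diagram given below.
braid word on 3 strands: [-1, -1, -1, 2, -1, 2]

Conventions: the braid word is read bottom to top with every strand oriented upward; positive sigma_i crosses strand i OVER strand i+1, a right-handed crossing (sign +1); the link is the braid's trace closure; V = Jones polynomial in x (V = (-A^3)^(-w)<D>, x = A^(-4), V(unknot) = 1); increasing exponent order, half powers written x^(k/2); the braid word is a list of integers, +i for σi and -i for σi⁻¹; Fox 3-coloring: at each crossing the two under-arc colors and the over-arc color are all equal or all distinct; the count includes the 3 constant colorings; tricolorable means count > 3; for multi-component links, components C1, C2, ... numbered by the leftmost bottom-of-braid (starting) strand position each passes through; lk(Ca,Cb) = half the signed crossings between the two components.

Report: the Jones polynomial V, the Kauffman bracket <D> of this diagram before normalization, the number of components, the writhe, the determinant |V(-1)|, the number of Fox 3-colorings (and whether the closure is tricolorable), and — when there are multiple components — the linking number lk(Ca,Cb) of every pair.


Jones polynomial: V(x) = x^-5 - 2x^-4 + 2x^-3 - 2x^-2 + 2x^-1 - 1 + x
<D> = A^-10 - A^-6 + 2A^-2 - 2A^2 + 2A^6 - 2A^10 + A^14; writhe -2
components 1, writhe -2 (6 crossings)
3-colorings: 3 of 3^6, det 11 — not tricolorable
note: w = -2 (over 6 crossings) is diagram-only; (-A^3)^(2) removes it from V


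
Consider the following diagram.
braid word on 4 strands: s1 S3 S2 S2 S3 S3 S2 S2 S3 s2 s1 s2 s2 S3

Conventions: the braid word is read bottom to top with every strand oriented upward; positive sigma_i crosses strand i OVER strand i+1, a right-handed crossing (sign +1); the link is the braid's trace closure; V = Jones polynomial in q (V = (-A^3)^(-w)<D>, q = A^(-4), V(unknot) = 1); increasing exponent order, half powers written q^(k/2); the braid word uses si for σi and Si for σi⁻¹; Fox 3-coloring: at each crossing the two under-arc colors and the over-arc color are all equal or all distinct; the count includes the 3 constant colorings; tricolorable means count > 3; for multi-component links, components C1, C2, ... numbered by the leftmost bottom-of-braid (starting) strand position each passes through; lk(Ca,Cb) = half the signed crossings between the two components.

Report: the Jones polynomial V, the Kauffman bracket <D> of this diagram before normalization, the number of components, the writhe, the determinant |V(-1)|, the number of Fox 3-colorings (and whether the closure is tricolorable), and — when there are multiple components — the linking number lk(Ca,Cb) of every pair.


V(q) = q^(-19/2) - q^(-17/2) + q^(-15/2) - q^(-7/2) - q^(-1/2) - q^(3/2)
bracket: -A^-18 - A^-10 - A^2 + A^18 - A^22 + A^26, w = -4
2 components, writhe -4, over 14 crossings
lk(C1,C2) = +2
det 4, colorings 3 of 3^14 — not tricolorable
observation: summing lk over 1 pair gives +2


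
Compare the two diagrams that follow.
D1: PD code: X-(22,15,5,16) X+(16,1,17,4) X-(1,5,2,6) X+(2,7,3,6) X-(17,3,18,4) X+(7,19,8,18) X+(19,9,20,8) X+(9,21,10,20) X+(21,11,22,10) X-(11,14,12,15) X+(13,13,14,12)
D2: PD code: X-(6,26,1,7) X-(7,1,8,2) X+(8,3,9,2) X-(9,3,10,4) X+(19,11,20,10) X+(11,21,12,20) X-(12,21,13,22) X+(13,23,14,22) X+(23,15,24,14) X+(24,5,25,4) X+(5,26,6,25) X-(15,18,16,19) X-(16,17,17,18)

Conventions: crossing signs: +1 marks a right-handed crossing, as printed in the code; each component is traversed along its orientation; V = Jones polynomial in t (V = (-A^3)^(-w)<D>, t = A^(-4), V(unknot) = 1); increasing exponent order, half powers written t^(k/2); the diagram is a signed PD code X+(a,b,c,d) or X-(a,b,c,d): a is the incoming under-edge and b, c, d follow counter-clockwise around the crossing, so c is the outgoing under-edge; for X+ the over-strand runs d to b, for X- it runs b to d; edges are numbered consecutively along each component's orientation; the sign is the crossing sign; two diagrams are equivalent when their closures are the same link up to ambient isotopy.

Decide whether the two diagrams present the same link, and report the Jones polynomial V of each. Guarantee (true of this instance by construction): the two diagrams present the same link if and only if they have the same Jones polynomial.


same link: yes
V(D1) = -t^(1/2) - t^(3/2) - t^(5/2) + t^(9/2)  [11 crossings, <D> = -A^-9 + A^-1 + A^3 + A^7, w = +3]
V(D2) = -t^(1/2) - t^(3/2) - t^(5/2) + t^(9/2)  [13 crossings, <D> = -A^-15 + A^-7 + A^-3 + A, w = +1]
insight: one V(t) for all 2 diagrams — one class (guaranteed)


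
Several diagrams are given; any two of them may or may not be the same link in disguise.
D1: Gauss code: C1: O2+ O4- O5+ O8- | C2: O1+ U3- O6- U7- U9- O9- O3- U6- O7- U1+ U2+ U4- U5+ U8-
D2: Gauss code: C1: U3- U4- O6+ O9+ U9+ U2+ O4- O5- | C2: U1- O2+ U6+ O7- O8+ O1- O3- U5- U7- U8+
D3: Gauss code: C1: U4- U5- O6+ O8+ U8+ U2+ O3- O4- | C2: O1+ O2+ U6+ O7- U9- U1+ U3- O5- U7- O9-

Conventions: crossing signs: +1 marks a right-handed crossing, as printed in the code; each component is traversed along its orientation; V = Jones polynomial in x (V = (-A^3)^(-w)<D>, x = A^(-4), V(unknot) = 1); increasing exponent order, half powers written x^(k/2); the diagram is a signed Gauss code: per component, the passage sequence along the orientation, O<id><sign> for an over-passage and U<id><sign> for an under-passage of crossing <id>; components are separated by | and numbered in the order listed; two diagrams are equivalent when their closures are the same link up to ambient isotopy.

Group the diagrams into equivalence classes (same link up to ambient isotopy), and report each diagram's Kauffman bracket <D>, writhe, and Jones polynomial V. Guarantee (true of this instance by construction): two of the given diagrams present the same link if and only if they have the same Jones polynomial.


classes: {D1} | {D2, D3}
V(D1) = x^(-9/2) - x^(-5/2) - x^(-3/2) - x^(-1/2)  [9 crossings, <D> = A^-7 + A^-3 + A - A^9, w = -3]
V(D2) = x^(-7/2) - 2x^(-5/2) + x^(-3/2) - 2x^(-1/2) + x^(1/2) - x^(3/2)  (w -1, c 9, <D> = A^-9 - A^-5 + 2A^-1 - A^3 + 2A^7 - A^11)
D3 (bracket A^-9 - A^-5 + 2A^-1 - A^3 + 2A^7 - A^11; 9 crossings at w = -1): V = x^(-7/2) - 2x^(-5/2) + x^(-3/2) - 2x^(-1/2) + x^(1/2) - x^(3/2)
note: V(x) takes 2 values over 3 diagrams, fixing the grouping


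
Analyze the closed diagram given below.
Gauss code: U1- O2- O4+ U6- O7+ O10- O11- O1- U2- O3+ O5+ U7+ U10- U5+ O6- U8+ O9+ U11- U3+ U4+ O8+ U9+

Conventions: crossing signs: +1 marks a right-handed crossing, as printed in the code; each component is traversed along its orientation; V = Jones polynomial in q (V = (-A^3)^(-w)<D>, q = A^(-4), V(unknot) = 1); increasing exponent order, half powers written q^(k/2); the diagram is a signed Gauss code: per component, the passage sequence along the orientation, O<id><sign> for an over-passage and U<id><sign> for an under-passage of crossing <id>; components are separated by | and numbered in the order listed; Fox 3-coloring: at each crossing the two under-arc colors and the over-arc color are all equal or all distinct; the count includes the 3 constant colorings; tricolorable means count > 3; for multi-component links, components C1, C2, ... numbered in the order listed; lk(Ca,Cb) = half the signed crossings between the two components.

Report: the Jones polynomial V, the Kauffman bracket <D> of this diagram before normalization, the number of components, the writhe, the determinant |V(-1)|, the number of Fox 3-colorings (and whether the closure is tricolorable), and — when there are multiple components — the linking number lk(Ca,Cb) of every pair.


V = -q^-3 + q^-2 - q^-1 + 3 - q + q^2 - q^3
<D> = A^-9 - A^-5 + A^-1 - 3A^3 + A^7 - A^11 + A^15 (w = +1)
1 component over 11 crossings, w = +1
27 Fox colorings among 3^11, |V(-1)| = 9: tricolorable
why: w = +1 shifts under R1 moves; the (-A^3)^(-1) factor cancels that in V


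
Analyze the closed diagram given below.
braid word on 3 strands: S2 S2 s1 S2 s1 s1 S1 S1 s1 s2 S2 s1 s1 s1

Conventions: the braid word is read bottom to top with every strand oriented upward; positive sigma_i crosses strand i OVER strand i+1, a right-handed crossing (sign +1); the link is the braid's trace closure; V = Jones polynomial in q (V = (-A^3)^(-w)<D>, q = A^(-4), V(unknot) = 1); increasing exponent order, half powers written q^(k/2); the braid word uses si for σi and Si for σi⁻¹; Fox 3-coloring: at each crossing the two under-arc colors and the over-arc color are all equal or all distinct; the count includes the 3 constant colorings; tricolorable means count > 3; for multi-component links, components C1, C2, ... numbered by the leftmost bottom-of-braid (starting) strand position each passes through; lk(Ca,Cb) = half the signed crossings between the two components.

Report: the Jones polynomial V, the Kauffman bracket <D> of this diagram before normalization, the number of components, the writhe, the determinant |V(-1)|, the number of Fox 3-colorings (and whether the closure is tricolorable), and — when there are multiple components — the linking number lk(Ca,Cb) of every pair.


V = -q^-2 + 2q^-1 - 2 + 4q - 4q^2 + 4q^3 - 3q^4 + 2q^5 - q^6
<D> = -A^-18 + 2A^-14 - 3A^-10 + 4A^-6 - 4A^-2 + 4A^2 - 2A^6 + 2A^10 - A^14 (w = +2)
1 component over 14 crossings, w = +2
3 Fox colorings among 3^14, |V(-1)| = 23: not tricolorable
why: w = +2 (over 14 crossings) is diagram-only; (-A^3)^(-2) removes it from V
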